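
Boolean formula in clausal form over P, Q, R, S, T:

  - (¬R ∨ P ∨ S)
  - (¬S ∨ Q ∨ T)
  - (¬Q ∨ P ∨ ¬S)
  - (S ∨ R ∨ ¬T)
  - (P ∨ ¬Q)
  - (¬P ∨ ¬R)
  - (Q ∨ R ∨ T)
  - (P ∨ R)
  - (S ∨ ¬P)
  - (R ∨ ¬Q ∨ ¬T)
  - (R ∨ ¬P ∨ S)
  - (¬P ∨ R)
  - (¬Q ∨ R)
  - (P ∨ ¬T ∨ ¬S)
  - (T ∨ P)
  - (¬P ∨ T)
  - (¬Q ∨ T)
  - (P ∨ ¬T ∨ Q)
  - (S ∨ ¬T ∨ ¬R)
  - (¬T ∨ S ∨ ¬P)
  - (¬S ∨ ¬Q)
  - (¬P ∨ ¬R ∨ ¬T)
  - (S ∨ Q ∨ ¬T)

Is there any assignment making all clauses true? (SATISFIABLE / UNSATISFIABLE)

P = True:
  propagation gives R=False; an empty clause results — contradiction.
P = False:
  propagation gives Q=False, R=True, S=True, T=True; an empty clause results — contradiction.
Every branch closes, so no satisfying assignment exists.

UNSATISFIABLE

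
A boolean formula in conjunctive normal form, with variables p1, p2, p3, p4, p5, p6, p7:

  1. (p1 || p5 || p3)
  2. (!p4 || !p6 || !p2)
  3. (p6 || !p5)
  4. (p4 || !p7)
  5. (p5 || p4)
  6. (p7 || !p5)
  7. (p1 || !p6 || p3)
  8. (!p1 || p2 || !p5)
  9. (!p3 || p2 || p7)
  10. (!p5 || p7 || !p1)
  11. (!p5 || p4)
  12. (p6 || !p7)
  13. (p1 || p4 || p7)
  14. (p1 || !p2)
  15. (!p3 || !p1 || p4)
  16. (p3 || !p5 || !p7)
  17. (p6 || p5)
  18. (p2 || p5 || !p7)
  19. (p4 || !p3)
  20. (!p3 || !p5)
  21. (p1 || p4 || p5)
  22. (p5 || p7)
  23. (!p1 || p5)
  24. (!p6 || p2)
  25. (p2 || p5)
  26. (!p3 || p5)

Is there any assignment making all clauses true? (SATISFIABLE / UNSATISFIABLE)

UNSATISFIABLE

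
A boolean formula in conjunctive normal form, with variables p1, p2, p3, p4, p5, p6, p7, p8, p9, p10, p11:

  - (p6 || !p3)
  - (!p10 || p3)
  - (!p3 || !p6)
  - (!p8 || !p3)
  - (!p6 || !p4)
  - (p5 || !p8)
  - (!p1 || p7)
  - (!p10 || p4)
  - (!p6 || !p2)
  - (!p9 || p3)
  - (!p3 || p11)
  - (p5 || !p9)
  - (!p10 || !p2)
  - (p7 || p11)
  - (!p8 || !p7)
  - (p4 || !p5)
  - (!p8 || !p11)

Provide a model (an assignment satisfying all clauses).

p2 occurs only negated in the remaining clauses — set p2 = False.
Pure literal: p8 appears only negated; assign p8 = False.
Set p1 = True and propagate.
  then p7 is forced to True.
The remaining clauses are satisfied by p3 = False, p4 = True, p5 = False, p6 = False, p9 = False, p10 = False, p11 = False.
Every clause has at least one true literal under this assignment.

p1=T  p2=F  p3=F  p4=T  p5=F  p6=F  p7=T  p8=F  p9=F  p10=F  p11=F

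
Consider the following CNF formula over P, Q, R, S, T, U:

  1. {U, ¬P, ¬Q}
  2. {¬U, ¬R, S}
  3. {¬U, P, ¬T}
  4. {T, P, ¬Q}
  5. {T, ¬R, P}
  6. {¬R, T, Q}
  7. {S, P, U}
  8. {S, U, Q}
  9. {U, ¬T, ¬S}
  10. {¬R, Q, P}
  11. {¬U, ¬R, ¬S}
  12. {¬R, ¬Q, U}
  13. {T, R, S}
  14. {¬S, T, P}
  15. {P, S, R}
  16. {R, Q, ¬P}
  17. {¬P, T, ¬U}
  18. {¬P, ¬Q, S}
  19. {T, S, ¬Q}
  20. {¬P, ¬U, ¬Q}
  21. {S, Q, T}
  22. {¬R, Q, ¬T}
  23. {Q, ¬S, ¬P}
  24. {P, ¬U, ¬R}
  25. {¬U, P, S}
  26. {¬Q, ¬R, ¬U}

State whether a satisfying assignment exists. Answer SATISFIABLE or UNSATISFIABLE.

P = True:
  Q = True:
    propagation gives U=True; an empty clause results — contradiction.
  Q = False:
    propagation gives R=True, T=True; an empty clause results — contradiction.
P = False:
  R = True:
    propagation gives T=True, U=False, S=True; an empty clause results — contradiction.
  R = False:
    propagation gives S=True, T=True, U=False; an empty clause results — contradiction.
Every branch closes, so no satisfying assignment exists.

UNSATISFIABLE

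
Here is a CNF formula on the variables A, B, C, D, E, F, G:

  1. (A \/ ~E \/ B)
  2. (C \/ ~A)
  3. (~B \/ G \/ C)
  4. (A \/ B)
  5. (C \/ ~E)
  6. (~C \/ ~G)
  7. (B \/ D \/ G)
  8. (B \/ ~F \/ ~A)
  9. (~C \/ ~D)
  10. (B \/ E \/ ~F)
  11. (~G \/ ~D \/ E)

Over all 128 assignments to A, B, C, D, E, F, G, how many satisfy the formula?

10

Split on B, then C.
  B=T, C=T: forces D=F; G=F; A, E, F free → 2^3 = 8.
  B=T, C=F: remaining (A,D,E,F,G) ∈ {(F,F,F,F,T); (F,F,F,T,T)} — 2.
  B=F, C=T: a clause becomes empty — 0.
  B=F, C=F: a clause becomes empty — 0.
Total: 8 + 2 + 0 + 0 = 10.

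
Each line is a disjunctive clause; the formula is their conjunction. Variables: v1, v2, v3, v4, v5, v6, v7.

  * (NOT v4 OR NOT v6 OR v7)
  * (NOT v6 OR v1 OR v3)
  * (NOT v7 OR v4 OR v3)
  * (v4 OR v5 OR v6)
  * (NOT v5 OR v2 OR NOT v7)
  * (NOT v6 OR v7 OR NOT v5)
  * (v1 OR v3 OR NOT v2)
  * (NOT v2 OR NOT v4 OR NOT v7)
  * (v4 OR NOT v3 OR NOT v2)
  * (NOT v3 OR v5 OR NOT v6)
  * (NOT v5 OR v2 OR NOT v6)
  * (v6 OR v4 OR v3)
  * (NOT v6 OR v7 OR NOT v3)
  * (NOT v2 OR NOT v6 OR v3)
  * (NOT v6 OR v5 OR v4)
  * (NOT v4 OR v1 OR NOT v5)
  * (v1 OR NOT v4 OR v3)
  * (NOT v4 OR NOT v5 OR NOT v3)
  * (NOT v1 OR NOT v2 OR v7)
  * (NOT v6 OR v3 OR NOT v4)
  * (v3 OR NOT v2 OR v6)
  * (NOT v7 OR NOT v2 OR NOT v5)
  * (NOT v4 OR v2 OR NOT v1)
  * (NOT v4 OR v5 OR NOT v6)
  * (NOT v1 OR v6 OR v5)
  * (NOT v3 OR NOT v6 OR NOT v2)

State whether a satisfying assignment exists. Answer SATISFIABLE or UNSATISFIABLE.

Try v1 = False.
Set v2 = True and propagate.
  then v3 is forced to True.
  then v4 is forced to True.
  then v7 is forced to False.
  then v6 is forced to False.
  then v5 is forced to False.
So v1 = False  v2 = True  v3 = True  v4 = True  v5 = False  v6 = False  v7 = False is a satisfying assignment.

SATISFIABLE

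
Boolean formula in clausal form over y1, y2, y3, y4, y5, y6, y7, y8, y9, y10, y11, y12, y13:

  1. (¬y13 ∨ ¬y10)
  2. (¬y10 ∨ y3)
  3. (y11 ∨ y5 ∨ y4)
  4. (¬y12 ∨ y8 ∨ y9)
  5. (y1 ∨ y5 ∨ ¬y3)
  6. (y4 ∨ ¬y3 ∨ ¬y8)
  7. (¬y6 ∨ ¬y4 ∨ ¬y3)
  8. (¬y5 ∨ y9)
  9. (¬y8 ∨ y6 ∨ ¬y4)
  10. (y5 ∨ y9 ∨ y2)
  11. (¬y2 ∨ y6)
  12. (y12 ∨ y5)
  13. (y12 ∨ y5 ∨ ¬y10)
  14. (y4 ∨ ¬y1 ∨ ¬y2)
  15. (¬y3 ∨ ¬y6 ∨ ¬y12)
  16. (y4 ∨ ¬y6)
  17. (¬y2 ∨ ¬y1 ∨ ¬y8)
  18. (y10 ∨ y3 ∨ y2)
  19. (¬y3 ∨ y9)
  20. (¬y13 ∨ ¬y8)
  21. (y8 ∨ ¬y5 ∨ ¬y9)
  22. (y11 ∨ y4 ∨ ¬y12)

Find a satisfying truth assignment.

y13 occurs only negated in the remaining clauses — set y13 = False.
Set y1 = False and propagate.
For the remaining variables, y2 = True, y3 = False, y4 = True, y5 = False, y6 = True, y7 = True, y8 = True, y9 = False, y10 = False, y11 = False, y12 = True works.
Every clause has at least one true literal under this assignment.
Check each clause:
  1. (¬y13 ∨ ¬y10) — ¬y13 is true.
  2. (y3 ∨ ¬y10) — ¬y10 is true.
  3. (y5 ∨ y11 ∨ y4) — y4 is true.
  4. (y9 ∨ y8 ∨ ¬y12) — y8 is true.
  5. (y1 ∨ y5 ∨ ¬y3) — ¬y3 is true.
  6. (¬y3 ∨ ¬y8 ∨ y4) — y4 is true.
  7. (¬y4 ∨ ¬y3 ∨ ¬y6) — ¬y3 is true.
  8. (¬y5 ∨ y9) — ¬y5 is true.
  9. (y6 ∨ ¬y4 ∨ ¬y8) — y6 is true.
  10. (y9 ∨ y2 ∨ y5) — y2 is true.
  11. (y6 ∨ ¬y2) — y6 is true.
  12. (y12 ∨ y5) — y12 is true.
  13. (¬y10 ∨ y12 ∨ y5) — y12 is true.
  14. (y4 ∨ ¬y1 ∨ ¬y2) — y4 is true.
  15. (¬y3 ∨ ¬y12 ∨ ¬y6) — ¬y3 is true.
  16. (y4 ∨ ¬y6) — y4 is true.
  17. (¬y8 ∨ ¬y2 ∨ ¬y1) — ¬y1 is true.
  18. (y2 ∨ y3 ∨ y10) — y2 is true.
  19. (y9 ∨ ¬y3) — ¬y3 is true.
  20. (¬y8 ∨ ¬y13) — ¬y13 is true.
  21. (y8 ∨ ¬y9 ∨ ¬y5) — y8 is true.
  22. (y4 ∨ y11 ∨ ¬y12) — y4 is true.

y1=0  y2=1  y3=0  y4=1  y5=0  y6=1  y7=1  y8=1  y9=0  y10=0  y11=0  y12=1  y13=0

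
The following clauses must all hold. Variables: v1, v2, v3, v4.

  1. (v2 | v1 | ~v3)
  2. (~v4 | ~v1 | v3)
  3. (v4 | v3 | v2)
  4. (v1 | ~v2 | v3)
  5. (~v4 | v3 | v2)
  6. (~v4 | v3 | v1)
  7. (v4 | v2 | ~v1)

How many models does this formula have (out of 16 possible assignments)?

6

The models are:
  v1=F v2=T v3=T v4=F
  v1=F v2=T v3=T v4=T
  v1=T v2=F v3=T v4=T
  v1=T v2=T v3=F v4=F
  v1=T v2=T v3=T v4=F
  v1=T v2=T v3=T v4=T
Count: 6.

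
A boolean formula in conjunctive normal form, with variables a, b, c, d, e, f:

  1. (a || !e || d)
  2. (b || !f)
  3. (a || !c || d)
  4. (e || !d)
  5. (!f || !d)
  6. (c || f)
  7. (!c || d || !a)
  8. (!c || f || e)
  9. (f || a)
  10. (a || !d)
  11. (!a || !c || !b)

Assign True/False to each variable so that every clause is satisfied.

a = F, b = T, c = F, d = F, e = F, f = T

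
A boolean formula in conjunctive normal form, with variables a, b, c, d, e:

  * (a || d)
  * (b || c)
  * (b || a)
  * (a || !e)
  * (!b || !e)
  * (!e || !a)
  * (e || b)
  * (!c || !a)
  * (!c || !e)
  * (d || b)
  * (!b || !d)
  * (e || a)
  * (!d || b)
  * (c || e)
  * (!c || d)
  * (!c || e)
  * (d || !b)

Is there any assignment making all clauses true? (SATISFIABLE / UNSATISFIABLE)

b = True:
  propagation gives e=False, d=False; an empty clause results — contradiction.
b = False:
  propagation gives c=True, a=True; an empty clause results — contradiction.
Every branch closes, so no satisfying assignment exists.

UNSATISFIABLE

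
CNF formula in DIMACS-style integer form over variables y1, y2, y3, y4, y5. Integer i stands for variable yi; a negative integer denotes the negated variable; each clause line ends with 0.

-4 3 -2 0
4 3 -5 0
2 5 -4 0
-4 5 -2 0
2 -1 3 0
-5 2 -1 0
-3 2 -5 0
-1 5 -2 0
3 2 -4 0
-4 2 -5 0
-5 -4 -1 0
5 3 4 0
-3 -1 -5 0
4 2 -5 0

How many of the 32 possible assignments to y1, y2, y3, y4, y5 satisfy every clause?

Satisfying assignments:
  y1=F y2=F y3=T y4=F y5=F
  y1=F y2=T y3=T y4=F y5=F
  y1=F y2=T y3=T y4=F y5=T
  y1=F y2=T y3=T y4=T y5=T
  y1=T y2=F y3=T y4=F y5=F
Count: 5.

5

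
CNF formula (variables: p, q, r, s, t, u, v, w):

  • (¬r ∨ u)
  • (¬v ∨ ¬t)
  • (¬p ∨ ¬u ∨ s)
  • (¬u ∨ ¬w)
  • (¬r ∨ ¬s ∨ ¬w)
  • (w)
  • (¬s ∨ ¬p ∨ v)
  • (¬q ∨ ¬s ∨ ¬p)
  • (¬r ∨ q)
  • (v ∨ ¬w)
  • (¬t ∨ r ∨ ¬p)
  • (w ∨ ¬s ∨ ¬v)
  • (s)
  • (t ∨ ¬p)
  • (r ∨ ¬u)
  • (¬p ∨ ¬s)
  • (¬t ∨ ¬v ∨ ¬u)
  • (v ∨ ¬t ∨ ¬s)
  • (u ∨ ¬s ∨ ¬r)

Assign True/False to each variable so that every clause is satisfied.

p = F, q = T, r = F, s = T, t = F, u = F, v = T, w = T

Check each clause:
  1. (u ∨ ¬r) — ¬r is true.
  2. (¬t ∨ ¬v) — ¬t is true.
  3. (¬u ∨ ¬p ∨ s) — ¬u is true.
  4. (¬u ∨ ¬w) — ¬u is true.
  5. (¬w ∨ ¬s ∨ ¬r) — ¬r is true.
  6. (w) — w is true.
  7. (v ∨ ¬p ∨ ¬s) — ¬p is true.
  8. (¬q ∨ ¬s ∨ ¬p) — ¬p is true.
  9. (q ∨ ¬r) — q is true.
  10. (v ∨ ¬w) — v is true.
  11. (¬t ∨ ¬p ∨ r) — ¬p is true.
  12. (¬s ∨ ¬v ∨ w) — w is true.
  13. (s) — s is true.
  14. (¬p ∨ t) — ¬p is true.
  15. (¬u ∨ r) — ¬u is true.
  16. (¬s ∨ ¬p) — ¬p is true.
  17. (¬u ∨ ¬v ∨ ¬t) — ¬u is true.
  18. (v ∨ ¬t ∨ ¬s) — ¬t is true.
  19. (¬r ∨ ¬s ∨ u) — ¬r is true.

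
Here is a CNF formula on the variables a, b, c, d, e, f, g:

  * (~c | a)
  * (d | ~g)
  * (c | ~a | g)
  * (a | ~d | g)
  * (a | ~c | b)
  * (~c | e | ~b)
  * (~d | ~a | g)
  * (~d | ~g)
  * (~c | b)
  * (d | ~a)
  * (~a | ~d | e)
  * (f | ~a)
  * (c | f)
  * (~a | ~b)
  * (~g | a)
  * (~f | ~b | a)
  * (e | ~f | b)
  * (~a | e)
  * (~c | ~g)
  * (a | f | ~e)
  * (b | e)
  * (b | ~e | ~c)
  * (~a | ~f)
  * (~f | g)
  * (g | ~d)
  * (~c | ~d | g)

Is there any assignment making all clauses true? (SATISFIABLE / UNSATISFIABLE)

UNSATISFIABLE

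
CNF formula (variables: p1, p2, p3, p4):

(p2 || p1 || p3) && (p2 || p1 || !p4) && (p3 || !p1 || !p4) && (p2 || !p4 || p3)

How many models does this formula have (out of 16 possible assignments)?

Case analysis on p1 and p2:
  p1=1, p2=1: remaining (p3,p4) ∈ {(0,0); (1,0); (1,1)} — 3.
  p1=1, p2=0: remaining (p3,p4) ∈ {(0,0); (1,0); (1,1)} — 3.
  p1=0, p2=1: remaining (p3,p4) ∈ {(0,0); (0,1); (1,0); (1,1)} — 4.
  p1=0, p2=0: remaining (p3,p4) ∈ {(1,0)} — 1.
Total: 3 + 3 + 4 + 1 = 11.

11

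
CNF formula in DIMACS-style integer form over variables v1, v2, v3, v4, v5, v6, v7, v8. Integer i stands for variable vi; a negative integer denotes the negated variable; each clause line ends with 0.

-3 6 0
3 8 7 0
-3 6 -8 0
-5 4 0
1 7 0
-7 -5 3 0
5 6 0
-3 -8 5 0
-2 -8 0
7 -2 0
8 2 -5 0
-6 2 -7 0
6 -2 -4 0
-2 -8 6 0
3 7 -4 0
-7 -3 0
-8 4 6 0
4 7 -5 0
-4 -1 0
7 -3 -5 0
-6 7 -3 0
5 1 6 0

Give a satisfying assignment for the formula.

v1 = False, v2 = True, v3 = False, v4 = True, v5 = False, v6 = True, v7 = True, v8 = False

Try v1 = False.
  then v7 is forced to True.
  then v3 is forced to False.
  then v5 is forced to False.
  then v6 is forced to True.
  then v2 is forced to True.
  then v8 is forced to False.
v4 is now unconstrained; take v4 = True.
Check each clause:
  1. (v6 ∨ ¬v3) — ¬v3 is true.
  2. (v3 ∨ v8 ∨ v7) — v7 is true.
  3. (¬v3 ∨ ¬v8 ∨ v6) — ¬v8 is true.
  4. (¬v5 ∨ v4) — ¬v5 is true.
  5. (v7 ∨ v1) — v7 is true.
  6. (¬v5 ∨ ¬v7 ∨ v3) — ¬v5 is true.
  7. (v6 ∨ v5) — v6 is true.
  8. (v5 ∨ ¬v8 ∨ ¬v3) — ¬v8 is true.
  9. (¬v2 ∨ ¬v8) — ¬v8 is true.
  10. (v7 ∨ ¬v2) — v7 is true.
  11. (¬v5 ∨ v8 ∨ v2) — v2 is true.
  12. (¬v7 ∨ ¬v6 ∨ v2) — v2 is true.
  13. (v6 ∨ ¬v2 ∨ ¬v4) — v6 is true.
  14. (¬v8 ∨ ¬v2 ∨ v6) — ¬v8 is true.
  15. (v7 ∨ v3 ∨ ¬v4) — v7 is true.
  16. (¬v3 ∨ ¬v7) — ¬v3 is true.
  17. (v6 ∨ v4 ∨ ¬v8) — ¬v8 is true.
  18. (v4 ∨ v7 ∨ ¬v5) — ¬v5 is true.
  19. (¬v1 ∨ ¬v4) — ¬v1 is true.
  20. (v7 ∨ ¬v5 ∨ ¬v3) — ¬v5 is true.
  21. (¬v3 ∨ ¬v6 ∨ v7) — ¬v3 is true.
  22. (v5 ∨ v1 ∨ v6) — v6 is true.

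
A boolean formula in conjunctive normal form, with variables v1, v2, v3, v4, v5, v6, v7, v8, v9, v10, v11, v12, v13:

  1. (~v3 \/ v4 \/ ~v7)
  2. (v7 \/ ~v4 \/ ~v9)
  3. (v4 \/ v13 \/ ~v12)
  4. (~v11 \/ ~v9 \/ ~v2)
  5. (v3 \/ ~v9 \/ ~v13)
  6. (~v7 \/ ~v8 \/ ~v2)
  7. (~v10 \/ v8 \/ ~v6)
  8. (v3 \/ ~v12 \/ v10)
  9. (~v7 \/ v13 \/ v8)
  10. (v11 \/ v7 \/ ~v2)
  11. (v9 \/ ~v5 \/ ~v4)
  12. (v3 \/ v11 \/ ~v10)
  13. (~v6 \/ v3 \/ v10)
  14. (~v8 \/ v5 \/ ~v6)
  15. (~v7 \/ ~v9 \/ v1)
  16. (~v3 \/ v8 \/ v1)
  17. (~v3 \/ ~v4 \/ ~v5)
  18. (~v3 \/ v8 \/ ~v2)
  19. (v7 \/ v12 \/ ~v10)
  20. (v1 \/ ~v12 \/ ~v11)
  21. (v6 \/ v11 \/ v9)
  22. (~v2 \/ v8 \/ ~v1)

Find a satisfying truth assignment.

v1=True, v2=False, v3=True, v4=False, v5=True, v6=False, v7=False, v8=True, v9=True, v10=False, v11=True, v12=False, v13=False

Check each clause:
  1. (~v7 \/ v4 \/ ~v3) — ~v7 is true.
  2. (~v4 \/ v7 \/ ~v9) — ~v4 is true.
  3. (v4 \/ v13 \/ ~v12) — ~v12 is true.
  4. (~v11 \/ ~v9 \/ ~v2) — ~v2 is true.
  5. (~v13 \/ v3 \/ ~v9) — v3 is true.
  6. (~v8 \/ ~v2 \/ ~v7) — ~v7 is true.
  7. (~v6 \/ ~v10 \/ v8) — v8 is true.
  8. (v10 \/ v3 \/ ~v12) — v3 is true.
  9. (v13 \/ ~v7 \/ v8) — v8 is true.
  10. (v7 \/ ~v2 \/ v11) — v11 is true.
  11. (v9 \/ ~v5 \/ ~v4) — v9 is true.
  12. (v3 \/ v11 \/ ~v10) — v11 is true.
  13. (~v6 \/ v10 \/ v3) — ~v6 is true.
  14. (~v6 \/ ~v8 \/ v5) — ~v6 is true.
  15. (~v9 \/ v1 \/ ~v7) — v1 is true.
  16. (~v3 \/ v1 \/ v8) — v8 is true.
  17. (~v5 \/ ~v3 \/ ~v4) — ~v4 is true.
  18. (~v2 \/ ~v3 \/ v8) — v8 is true.
  19. (~v10 \/ v7 \/ v12) — ~v10 is true.
  20. (~v12 \/ v1 \/ ~v11) — v1 is true.
  21. (v11 \/ v9 \/ v6) — v9 is true.
  22. (v8 \/ ~v2 \/ ~v1) — v8 is true.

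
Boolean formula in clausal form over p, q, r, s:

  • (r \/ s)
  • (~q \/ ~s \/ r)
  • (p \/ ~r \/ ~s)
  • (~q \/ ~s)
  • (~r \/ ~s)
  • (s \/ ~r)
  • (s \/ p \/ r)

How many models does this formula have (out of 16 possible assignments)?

Satisfying assignments:
  p=0 q=0 r=0 s=1
  p=1 q=0 r=0 s=1
Count: 2.

2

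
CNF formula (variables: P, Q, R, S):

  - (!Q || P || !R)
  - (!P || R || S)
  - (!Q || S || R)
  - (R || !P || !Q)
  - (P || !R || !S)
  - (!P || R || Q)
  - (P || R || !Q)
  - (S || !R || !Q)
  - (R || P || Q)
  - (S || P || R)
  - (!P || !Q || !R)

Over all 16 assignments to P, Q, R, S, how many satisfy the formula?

3

Satisfying assignments:
  P=0 Q=0 R=1 S=0
  P=1 Q=0 R=1 S=0
  P=1 Q=0 R=1 S=1
Count: 3.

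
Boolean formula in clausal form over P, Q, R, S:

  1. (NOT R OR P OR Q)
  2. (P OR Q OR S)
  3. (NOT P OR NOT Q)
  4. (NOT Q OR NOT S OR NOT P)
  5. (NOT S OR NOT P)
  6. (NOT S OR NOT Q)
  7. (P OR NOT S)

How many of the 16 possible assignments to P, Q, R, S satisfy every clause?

4

The models are:
  P=0 Q=1 R=0 S=0
  P=0 Q=1 R=1 S=0
  P=1 Q=0 R=0 S=0
  P=1 Q=0 R=1 S=0
Count: 4.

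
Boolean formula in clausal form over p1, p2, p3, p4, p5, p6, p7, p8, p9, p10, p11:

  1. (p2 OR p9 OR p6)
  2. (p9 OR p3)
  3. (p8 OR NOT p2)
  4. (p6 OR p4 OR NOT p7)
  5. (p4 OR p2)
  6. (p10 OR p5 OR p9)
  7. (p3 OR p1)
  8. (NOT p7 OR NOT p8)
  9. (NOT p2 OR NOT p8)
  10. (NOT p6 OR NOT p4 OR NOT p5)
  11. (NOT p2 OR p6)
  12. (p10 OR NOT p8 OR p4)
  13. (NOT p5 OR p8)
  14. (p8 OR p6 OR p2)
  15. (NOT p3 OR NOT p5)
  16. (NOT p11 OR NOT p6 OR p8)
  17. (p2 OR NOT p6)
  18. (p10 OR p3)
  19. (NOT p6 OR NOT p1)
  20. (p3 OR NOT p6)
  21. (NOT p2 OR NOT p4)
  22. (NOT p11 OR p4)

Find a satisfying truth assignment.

p1 = True  p2 = False  p3 = False  p4 = True  p5 = False  p6 = False  p7 = False  p8 = True  p9 = True  p10 = True  p11 = True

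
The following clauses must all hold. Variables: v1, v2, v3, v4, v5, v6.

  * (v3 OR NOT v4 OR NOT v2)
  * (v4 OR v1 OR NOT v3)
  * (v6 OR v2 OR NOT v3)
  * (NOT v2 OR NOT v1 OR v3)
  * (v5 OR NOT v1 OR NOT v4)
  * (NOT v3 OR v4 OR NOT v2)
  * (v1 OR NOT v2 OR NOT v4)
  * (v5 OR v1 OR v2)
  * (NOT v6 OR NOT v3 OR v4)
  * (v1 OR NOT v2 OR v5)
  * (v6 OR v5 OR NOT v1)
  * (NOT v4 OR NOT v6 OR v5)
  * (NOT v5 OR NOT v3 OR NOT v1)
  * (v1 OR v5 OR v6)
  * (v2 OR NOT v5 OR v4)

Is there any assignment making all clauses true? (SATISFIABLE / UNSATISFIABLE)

SATISFIABLE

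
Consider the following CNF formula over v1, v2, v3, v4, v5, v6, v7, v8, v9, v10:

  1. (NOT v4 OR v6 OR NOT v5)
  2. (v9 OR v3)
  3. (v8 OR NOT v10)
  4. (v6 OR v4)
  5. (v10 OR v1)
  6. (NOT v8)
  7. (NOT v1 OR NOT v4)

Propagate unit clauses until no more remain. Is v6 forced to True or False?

True

Unit clause (NOT v8) sets v8 = False.
(v8 OR NOT v10): since v8 = False, the clause reduces to (NOT v10). v10 = False.
From (v1 OR v10) and v10 = False: v1 = True.
(NOT v4 OR NOT v1) with v1 = True leaves only NOT v4, so v4 = False.
(v6 OR v4) with v4 = False leaves only v6, so v6 = True.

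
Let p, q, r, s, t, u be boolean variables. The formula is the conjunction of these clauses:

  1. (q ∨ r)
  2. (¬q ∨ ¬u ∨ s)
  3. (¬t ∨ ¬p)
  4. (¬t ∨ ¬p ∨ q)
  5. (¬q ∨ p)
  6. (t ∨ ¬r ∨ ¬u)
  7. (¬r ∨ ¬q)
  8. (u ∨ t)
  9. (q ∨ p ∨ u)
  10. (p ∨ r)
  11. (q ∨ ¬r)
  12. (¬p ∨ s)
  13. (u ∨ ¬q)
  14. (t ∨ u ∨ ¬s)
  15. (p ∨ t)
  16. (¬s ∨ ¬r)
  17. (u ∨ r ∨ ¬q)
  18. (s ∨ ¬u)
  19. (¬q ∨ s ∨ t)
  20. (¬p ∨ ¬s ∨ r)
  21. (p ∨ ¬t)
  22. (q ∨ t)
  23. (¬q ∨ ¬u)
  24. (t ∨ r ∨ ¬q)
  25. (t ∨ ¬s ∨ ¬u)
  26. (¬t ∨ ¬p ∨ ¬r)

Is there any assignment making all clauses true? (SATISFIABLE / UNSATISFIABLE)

q = True:
  propagation gives p=True, t=False, r=False; an empty clause results — contradiction.
q = False:
  propagation gives r=True; an empty clause results — contradiction.
Every branch closes, so no satisfying assignment exists.

UNSATISFIABLE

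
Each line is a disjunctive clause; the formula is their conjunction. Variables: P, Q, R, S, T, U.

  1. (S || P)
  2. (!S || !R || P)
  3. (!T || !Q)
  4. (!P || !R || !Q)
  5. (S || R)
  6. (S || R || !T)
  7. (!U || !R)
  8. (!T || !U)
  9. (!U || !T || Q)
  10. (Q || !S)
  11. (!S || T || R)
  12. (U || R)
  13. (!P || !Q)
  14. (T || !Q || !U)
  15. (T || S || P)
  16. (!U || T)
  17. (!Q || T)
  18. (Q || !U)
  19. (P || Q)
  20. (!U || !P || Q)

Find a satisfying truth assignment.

Branch on P: take P = True.
  then Q is forced to False.
  then S is forced to False.
  then R is forced to True.
  then U is forced to False.
T is now unconstrained; take T = True.

P = True, Q = False, R = True, S = False, T = True, U = False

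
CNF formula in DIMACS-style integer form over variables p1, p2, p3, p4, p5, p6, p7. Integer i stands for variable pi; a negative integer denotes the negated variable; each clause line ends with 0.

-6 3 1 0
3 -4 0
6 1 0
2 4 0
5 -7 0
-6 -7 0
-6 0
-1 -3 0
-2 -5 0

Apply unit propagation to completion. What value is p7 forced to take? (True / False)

Unit clause (NOT p6) sets p6 = False.
From (p6 OR p1) and p6 = False: p1 = True.
(NOT p3 OR NOT p1): since p1 = True, the clause reduces to (NOT p3). p3 = False.
In (NOT p4 OR p3), p3 is now false; NOT p4 must hold, so p4 = False.
(p2 OR p4) with p4 = False leaves only p2, so p2 = True.
(NOT p2 OR NOT p5) with p2 = True leaves only NOT p5, so p5 = False.
(NOT p7 OR p5): since p5 = False, the clause reduces to (NOT p7). p7 = False.

False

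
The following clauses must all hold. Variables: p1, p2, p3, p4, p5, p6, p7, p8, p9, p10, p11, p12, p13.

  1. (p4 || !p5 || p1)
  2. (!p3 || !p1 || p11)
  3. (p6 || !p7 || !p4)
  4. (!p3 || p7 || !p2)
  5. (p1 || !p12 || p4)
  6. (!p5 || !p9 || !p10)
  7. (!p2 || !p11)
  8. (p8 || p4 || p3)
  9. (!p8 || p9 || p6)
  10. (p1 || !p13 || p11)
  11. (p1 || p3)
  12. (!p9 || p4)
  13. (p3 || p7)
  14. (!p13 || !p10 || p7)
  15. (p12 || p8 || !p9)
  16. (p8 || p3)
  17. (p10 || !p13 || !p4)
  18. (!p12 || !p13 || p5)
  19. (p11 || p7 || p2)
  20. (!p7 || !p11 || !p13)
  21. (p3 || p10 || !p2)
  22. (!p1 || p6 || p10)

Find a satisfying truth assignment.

p1=True  p2=False  p3=False  p4=True  p5=True  p6=True  p7=True  p8=True  p9=False  p10=True  p11=False  p12=False  p13=False

Check each clause:
  1. (p4 || p1 || !p5) — p1 is true.
  2. (!p1 || p11 || !p3) — !p3 is true.
  3. (p6 || !p4 || !p7) — p6 is true.
  4. (!p3 || !p2 || p7) — !p3 is true.
  5. (!p12 || p1 || p4) — p1 is true.
  6. (!p10 || !p5 || !p9) — !p9 is true.
  7. (!p11 || !p2) — !p11 is true.
  8. (p3 || p4 || p8) — p8 is true.
  9. (p9 || p6 || !p8) — p6 is true.
  10. (!p13 || p1 || p11) — p1 is true.
  11. (p3 || p1) — p1 is true.
  12. (p4 || !p9) — p4 is true.
  13. (p7 || p3) — p7 is true.
  14. (!p10 || !p13 || p7) — !p13 is true.
  15. (!p9 || p8 || p12) — p8 is true.
  16. (p3 || p8) — p8 is true.
  17. (!p4 || !p13 || p10) — p10 is true.
  18. (!p12 || p5 || !p13) — !p13 is true.
  19. (p7 || p11 || p2) — p7 is true.
  20. (!p11 || !p7 || !p13) — !p13 is true.
  21. (!p2 || p3 || p10) — p10 is true.
  22. (!p1 || p6 || p10) — p10 is true.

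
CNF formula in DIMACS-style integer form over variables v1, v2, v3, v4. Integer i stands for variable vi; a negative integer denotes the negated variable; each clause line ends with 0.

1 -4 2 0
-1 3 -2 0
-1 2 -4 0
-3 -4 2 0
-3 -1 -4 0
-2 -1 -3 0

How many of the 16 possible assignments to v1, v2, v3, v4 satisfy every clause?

8

Satisfying assignments:
  v1=0 v2=0 v3=0 v4=0
  v1=0 v2=0 v3=1 v4=0
  v1=0 v2=1 v3=0 v4=0
  v1=0 v2=1 v3=0 v4=1
  v1=0 v2=1 v3=1 v4=0
  v1=0 v2=1 v3=1 v4=1
  v1=1 v2=0 v3=0 v4=0
  v1=1 v2=0 v3=1 v4=0
That's 8 in total.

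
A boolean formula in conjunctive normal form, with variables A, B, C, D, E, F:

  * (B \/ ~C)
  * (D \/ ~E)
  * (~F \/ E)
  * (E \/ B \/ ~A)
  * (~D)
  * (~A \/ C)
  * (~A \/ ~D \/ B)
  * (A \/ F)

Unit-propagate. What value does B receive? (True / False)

(~D) stands alone — D = False.
(D \/ ~E) with D = False leaves only ~E, so E = False.
(~F \/ E) with E = False leaves only ~F, so F = False.
(F \/ A): since F = False, the clause reduces to (A). A = True.
From (B \/ ~A \/ E) and E = False, A = True: B = True.

True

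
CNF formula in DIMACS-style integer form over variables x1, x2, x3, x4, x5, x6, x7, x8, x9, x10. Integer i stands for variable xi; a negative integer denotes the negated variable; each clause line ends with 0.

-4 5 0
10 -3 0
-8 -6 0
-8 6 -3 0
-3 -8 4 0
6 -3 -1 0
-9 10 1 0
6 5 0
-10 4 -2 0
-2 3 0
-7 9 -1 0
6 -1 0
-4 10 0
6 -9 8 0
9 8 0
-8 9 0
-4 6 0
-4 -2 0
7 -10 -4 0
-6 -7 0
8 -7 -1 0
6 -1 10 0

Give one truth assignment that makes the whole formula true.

x1=False, x2=False, x3=True, x4=False, x5=True, x6=True, x7=False, x8=False, x9=True, x10=True

Check each clause:
  1. (x5 ∨ ¬x4) — ¬x4 is true.
  2. (¬x3 ∨ x10) — x10 is true.
  3. (¬x6 ∨ ¬x8) — ¬x8 is true.
  4. (x6 ∨ ¬x8 ∨ ¬x3) — ¬x8 is true.
  5. (x4 ∨ ¬x3 ∨ ¬x8) — ¬x8 is true.
  6. (x6 ∨ ¬x1 ∨ ¬x3) — ¬x1 is true.
  7. (x1 ∨ ¬x9 ∨ x10) — x10 is true.
  8. (x6 ∨ x5) — x5 is true.
  9. (¬x10 ∨ x4 ∨ ¬x2) — ¬x2 is true.
  10. (¬x2 ∨ x3) — x3 is true.
  11. (x9 ∨ ¬x1 ∨ ¬x7) — x9 is true.
  12. (x6 ∨ ¬x1) — x6 is true.
  13. (x10 ∨ ¬x4) — x10 is true.
  14. (x8 ∨ ¬x9 ∨ x6) — x6 is true.
  15. (x8 ∨ x9) — x9 is true.
  16. (x9 ∨ ¬x8) — ¬x8 is true.
  17. (¬x4 ∨ x6) — ¬x4 is true.
  18. (¬x2 ∨ ¬x4) — ¬x4 is true.
  19. (¬x4 ∨ x7 ∨ ¬x10) — ¬x4 is true.
  20. (¬x6 ∨ ¬x7) — ¬x7 is true.
  21. (¬x1 ∨ x8 ∨ ¬x7) — ¬x7 is true.
  22. (x6 ∨ x10 ∨ ¬x1) — x10 is true.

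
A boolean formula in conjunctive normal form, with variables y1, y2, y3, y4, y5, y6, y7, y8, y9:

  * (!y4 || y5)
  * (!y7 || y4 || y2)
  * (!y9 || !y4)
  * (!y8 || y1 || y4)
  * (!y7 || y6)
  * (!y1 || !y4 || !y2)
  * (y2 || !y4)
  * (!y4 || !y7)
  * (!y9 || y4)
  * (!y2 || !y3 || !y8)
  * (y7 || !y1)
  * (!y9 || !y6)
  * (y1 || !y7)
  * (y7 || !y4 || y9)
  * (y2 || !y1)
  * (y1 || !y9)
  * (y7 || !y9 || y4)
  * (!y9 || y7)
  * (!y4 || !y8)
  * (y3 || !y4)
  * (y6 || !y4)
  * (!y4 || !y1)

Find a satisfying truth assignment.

y1=0, y2=1, y3=0, y4=0, y5=1, y6=1, y7=0, y8=0, y9=0

Check each clause:
  1. (y5 || !y4) — !y4 is true.
  2. (y4 || !y7 || y2) — !y7 is true.
  3. (!y9 || !y4) — !y4 is true.
  4. (!y8 || y1 || y4) — !y8 is true.
  5. (y6 || !y7) — !y7 is true.
  6. (!y1 || !y2 || !y4) — !y4 is true.
  7. (!y4 || y2) — y2 is true.
  8. (!y7 || !y4) — !y7 is true.
  9. (y4 || !y9) — !y9 is true.
  10. (!y2 || !y3 || !y8) — !y8 is true.
  11. (!y1 || y7) — !y1 is true.
  12. (!y6 || !y9) — !y9 is true.
  13. (y1 || !y7) — !y7 is true.
  14. (y9 || y7 || !y4) — !y4 is true.
  15. (y2 || !y1) — y2 is true.
  16. (y1 || !y9) — !y9 is true.
  17. (y4 || !y9 || y7) — !y9 is true.
  18. (!y9 || y7) — !y9 is true.
  19. (!y4 || !y8) — !y8 is true.
  20. (!y4 || y3) — !y4 is true.
  21. (!y4 || y6) — !y4 is true.
  22. (!y1 || !y4) — !y4 is true.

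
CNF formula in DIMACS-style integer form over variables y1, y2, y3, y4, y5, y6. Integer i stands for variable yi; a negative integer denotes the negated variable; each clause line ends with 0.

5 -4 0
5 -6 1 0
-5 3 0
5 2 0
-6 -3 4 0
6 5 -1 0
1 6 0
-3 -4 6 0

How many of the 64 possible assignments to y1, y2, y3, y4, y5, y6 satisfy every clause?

The models are:
  y1=0 y2=0 y3=1 y4=1 y5=1 y6=1
  y1=0 y2=1 y3=1 y4=1 y5=1 y6=1
  y1=1 y2=0 y3=1 y4=0 y5=1 y6=0
  y1=1 y2=0 y3=1 y4=1 y5=1 y6=1
  y1=1 y2=1 y3=0 y4=0 y5=0 y6=1
  y1=1 y2=1 y3=1 y4=0 y5=1 y6=0
  y1=1 y2=1 y3=1 y4=1 y5=1 y6=1
That's 7 in total.

7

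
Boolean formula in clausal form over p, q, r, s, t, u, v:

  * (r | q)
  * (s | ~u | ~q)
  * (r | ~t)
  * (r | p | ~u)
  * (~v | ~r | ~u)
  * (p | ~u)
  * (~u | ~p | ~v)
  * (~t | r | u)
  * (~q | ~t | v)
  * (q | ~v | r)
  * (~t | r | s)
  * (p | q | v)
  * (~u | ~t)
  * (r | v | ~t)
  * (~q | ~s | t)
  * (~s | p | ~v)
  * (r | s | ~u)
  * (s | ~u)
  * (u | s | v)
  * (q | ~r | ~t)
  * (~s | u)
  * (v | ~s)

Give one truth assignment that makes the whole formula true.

p=F, q=T, r=T, s=F, t=F, u=F, v=T

Check each clause:
  1. (q | r) — q is true.
  2. (~q | s | ~u) — ~u is true.
  3. (r | ~t) — r is true.
  4. (r | ~u | p) — ~u is true.
  5. (~r | ~u | ~v) — ~u is true.
  6. (p | ~u) — ~u is true.
  7. (~u | ~p | ~v) — ~u is true.
  8. (u | ~t | r) — r is true.
  9. (v | ~t | ~q) — ~t is true.
  10. (~v | r | q) — q is true.
  11. (~t | r | s) — r is true.
  12. (q | p | v) — q is true.
  13. (~u | ~t) — ~u is true.
  14. (v | r | ~t) — r is true.
  15. (~s | t | ~q) — ~s is true.
  16. (~s | p | ~v) — ~s is true.
  17. (s | ~u | r) — ~u is true.
  18. (s | ~u) — ~u is true.
  19. (v | s | u) — v is true.
  20. (~t | ~r | q) — q is true.
  21. (~s | u) — ~s is true.
  22. (v | ~s) — ~s is true.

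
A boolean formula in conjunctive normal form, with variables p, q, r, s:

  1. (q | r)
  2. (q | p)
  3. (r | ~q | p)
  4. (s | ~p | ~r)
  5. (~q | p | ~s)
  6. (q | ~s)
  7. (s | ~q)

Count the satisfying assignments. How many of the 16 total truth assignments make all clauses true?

2

Satisfying assignments:
  p=T q=T r=F s=T
  p=T q=T r=T s=T
Count: 2.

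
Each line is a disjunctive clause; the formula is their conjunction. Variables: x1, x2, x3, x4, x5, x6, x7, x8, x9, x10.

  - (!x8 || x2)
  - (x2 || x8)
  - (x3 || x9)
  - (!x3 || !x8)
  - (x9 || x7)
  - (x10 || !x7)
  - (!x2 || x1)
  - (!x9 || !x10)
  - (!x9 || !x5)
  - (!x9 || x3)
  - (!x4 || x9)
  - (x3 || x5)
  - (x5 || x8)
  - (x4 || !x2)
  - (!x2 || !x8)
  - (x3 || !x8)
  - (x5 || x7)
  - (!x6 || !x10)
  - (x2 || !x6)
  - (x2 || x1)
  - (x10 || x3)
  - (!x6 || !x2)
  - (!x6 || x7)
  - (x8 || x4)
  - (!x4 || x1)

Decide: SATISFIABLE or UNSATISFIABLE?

UNSATISFIABLE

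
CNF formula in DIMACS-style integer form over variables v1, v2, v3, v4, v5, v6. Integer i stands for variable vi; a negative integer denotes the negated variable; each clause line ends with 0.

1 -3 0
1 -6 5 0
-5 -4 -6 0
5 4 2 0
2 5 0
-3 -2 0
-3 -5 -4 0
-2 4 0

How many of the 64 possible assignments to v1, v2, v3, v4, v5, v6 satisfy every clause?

13

Case analysis on v5 and v2:
  v5=1, v2=1: remaining (v1,v3,v4,v6) ∈ {(0,0,1,0); (1,0,1,0)} — 2.
  v5=1, v2=0: 8 of the 16 assignments to (v1,v3,v4,v6) work.
  v5=0, v2=1: remaining (v1,v3,v4,v6) ∈ {(0,0,1,0); (1,0,1,0); (1,0,1,1)} — 3.
  v5=0, v2=0: a clause becomes empty — 0.
Total: 2 + 8 + 3 + 0 = 13.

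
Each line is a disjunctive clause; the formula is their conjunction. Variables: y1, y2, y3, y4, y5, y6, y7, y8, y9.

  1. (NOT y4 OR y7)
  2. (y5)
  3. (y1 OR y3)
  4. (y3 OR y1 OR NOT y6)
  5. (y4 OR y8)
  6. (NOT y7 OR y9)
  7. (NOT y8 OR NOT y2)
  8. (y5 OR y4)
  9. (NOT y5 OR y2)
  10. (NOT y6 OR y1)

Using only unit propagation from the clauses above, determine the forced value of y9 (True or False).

Unit clause (y5) sets y5 = True.
In (NOT y5 OR y2), NOT y5 is now false; y2 must hold, so y2 = True.
(NOT y2 OR NOT y8): since y2 = True, the clause reduces to (NOT y8). y8 = False.
(y4 OR y8): since y8 = False, the clause reduces to (y4). y4 = True.
From (NOT y4 OR y7) and y4 = True: y7 = True.
(NOT y7 OR y9) with y7 = True leaves only y9, so y9 = True.

True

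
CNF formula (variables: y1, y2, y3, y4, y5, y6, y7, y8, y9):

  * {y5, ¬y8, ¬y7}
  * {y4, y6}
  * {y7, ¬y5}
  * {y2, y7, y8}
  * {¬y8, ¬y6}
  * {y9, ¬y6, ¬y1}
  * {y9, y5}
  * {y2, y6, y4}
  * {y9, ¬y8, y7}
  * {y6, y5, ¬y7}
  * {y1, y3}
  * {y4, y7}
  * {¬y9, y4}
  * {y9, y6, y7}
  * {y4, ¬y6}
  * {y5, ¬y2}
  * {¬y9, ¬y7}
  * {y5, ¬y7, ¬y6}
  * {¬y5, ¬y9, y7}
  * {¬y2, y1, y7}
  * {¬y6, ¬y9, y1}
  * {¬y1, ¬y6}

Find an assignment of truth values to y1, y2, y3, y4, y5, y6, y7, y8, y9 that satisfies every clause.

y3 occurs only positively in the remaining clauses — set y3 = True.
Pure literal: y4 appears only positively; assign y4 = True.
Set y1 = True and propagate.
  then y6 is forced to False.
For the remaining variables, y2 = True, y5 = True, y7 = True, y8 = False, y9 = False works.
Check each clause:
  1. {¬y8, y5, ¬y7} — ¬y8 is true.
  2. {y4, y6} — y4 is true.
  3. {y7, ¬y5} — y7 is true.
  4. {y2, y7, y8} — y2 is true.
  5. {¬y6, ¬y8} — ¬y8 is true.
  6. {¬y6, ¬y1, y9} — ¬y6 is true.
  7. {y9, y5} — y5 is true.
  8. {y2, y6, y4} — y2 is true.
  9. {y7, ¬y8, y9} — ¬y8 is true.
  10. {¬y7, y5, y6} — y5 is true.
  11. {y1, y3} — y1 is true.
  12. {y7, y4} — y4 is true.
  13. {y4, ¬y9} — y4 is true.
  14. {y6, y9, y7} — y7 is true.
  15. {¬y6, y4} — ¬y6 is true.
  16. {y5, ¬y2} — y5 is true.
  17. {¬y9, ¬y7} — ¬y9 is true.
  18. {y5, ¬y7, ¬y6} — ¬y6 is true.
  19. {¬y5, y7, ¬y9} — y7 is true.
  20. {y7, y1, ¬y2} — y1 is true.
  21. {¬y6, ¬y9, y1} — y1 is true.
  22. {¬y1, ¬y6} — ¬y6 is true.

y1 = True, y2 = True, y3 = True, y4 = True, y5 = True, y6 = False, y7 = True, y8 = False, y9 = False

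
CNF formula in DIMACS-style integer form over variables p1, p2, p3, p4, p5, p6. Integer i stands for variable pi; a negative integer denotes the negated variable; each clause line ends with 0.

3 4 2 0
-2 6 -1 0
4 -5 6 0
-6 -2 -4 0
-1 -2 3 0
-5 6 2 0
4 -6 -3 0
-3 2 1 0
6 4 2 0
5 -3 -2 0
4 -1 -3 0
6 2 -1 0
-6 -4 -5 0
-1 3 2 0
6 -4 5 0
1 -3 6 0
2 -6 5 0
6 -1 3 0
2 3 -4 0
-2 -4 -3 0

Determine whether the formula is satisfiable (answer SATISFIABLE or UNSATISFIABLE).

SATISFIABLE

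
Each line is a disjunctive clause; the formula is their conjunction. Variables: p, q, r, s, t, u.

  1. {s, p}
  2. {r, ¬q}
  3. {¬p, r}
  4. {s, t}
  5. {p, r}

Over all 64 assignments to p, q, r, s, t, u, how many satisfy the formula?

Split on p, then r.
  p=1, r=1: q, u free; 3 ways for (s,t) × 2^2 = 12.
  p=1, r=0: a clause becomes empty — 0.
  p=0, r=1: forces s=1; q, t, u free → 2^3 = 8.
  p=0, r=0: a clause becomes empty — 0.
Total: 12 + 0 + 8 + 0 = 20.

20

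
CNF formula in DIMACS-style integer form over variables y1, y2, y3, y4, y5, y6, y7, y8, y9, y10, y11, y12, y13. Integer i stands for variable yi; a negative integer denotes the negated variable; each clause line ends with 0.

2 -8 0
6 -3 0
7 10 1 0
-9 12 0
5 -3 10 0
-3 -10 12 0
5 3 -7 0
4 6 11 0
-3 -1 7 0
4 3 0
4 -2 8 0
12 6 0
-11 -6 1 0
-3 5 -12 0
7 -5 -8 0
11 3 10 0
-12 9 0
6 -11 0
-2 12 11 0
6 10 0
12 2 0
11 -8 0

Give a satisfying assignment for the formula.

y1=T, y2=F, y3=F, y4=T, y5=T, y6=F, y7=T, y8=F, y9=T, y10=T, y11=F, y12=T, y13=T

y4 occurs only positively in the remaining clauses — set y4 = True.
Set y1 = True and propagate.
Try y2 = False.
  then y8 is forced to False.
  then y12 is forced to True.
  then y9 is forced to True.
The remaining clauses are satisfied by y3 = False, y5 = True, y6 = False, y7 = True, y10 = True, y11 = False, y13 = True.
Every clause has at least one true literal under this assignment.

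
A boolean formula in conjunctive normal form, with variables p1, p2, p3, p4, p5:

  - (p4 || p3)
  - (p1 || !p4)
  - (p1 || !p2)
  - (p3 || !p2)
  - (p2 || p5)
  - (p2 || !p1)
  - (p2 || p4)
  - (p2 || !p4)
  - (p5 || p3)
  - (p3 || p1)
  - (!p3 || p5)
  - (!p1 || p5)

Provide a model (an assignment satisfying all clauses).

p1 = T, p2 = T, p3 = T, p4 = T, p5 = T

Pure literal: p5 appears only positively; assign p5 = True.
Set p1 = True and propagate.
  then p2 is forced to True.
  then p3 is forced to True.
p4 is now unconstrained; take p4 = True.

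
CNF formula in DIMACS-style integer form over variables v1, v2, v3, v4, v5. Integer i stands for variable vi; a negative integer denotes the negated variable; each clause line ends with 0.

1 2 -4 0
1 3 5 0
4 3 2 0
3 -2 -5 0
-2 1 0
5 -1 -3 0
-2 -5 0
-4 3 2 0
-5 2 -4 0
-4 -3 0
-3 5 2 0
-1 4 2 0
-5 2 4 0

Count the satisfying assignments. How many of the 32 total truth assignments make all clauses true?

2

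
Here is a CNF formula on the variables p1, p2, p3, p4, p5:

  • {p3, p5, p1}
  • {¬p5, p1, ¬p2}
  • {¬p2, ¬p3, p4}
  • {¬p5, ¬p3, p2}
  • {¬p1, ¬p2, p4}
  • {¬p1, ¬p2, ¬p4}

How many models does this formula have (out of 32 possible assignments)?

Case analysis on p2 and p1:
  p2=T, p1=T: a clause becomes empty — 0.
  p2=T, p1=F: remaining (p3,p4,p5) ∈ {(T,T,F)} — 1.
  p2=F, p1=T: p4 free; 3 ways for (p3,p5) × 2^1 = 6.
  p2=F, p1=F: remaining (p3,p4,p5) ∈ {(F,F,T); (F,T,T); (T,F,F); (T,T,F)} — 4.
Total: 0 + 1 + 6 + 4 = 11.

11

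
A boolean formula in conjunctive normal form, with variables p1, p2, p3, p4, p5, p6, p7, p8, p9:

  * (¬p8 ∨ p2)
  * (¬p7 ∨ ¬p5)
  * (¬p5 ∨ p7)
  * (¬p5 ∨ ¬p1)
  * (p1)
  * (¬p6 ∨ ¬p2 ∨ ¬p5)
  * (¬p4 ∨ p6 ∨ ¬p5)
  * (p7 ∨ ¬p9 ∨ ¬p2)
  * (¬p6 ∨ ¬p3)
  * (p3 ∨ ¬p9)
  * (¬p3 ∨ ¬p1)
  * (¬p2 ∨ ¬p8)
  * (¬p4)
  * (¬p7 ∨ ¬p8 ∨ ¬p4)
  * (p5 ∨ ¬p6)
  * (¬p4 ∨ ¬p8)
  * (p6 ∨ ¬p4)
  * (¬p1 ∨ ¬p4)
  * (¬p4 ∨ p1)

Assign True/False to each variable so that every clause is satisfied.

p1=1, p2=0, p3=0, p4=0, p5=0, p6=0, p7=0, p8=0, p9=0

Check each clause:
  1. (¬p8 ∨ p2) — ¬p8 is true.
  2. (¬p5 ∨ ¬p7) — ¬p7 is true.
  3. (¬p5 ∨ p7) — ¬p5 is true.
  4. (¬p5 ∨ ¬p1) — ¬p5 is true.
  5. (p1) — p1 is true.
  6. (¬p2 ∨ ¬p5 ∨ ¬p6) — ¬p6 is true.
  7. (p6 ∨ ¬p4 ∨ ¬p5) — ¬p5 is true.
  8. (¬p9 ∨ p7 ∨ ¬p2) — ¬p9 is true.
  9. (¬p3 ∨ ¬p6) — ¬p6 is true.
  10. (p3 ∨ ¬p9) — ¬p9 is true.
  11. (¬p1 ∨ ¬p3) — ¬p3 is true.
  12. (¬p8 ∨ ¬p2) — ¬p8 is true.
  13. (¬p4) — ¬p4 is true.
  14. (¬p4 ∨ ¬p8 ∨ ¬p7) — ¬p8 is true.
  15. (¬p6 ∨ p5) — ¬p6 is true.
  16. (¬p8 ∨ ¬p4) — ¬p8 is true.
  17. (p6 ∨ ¬p4) — ¬p4 is true.
  18. (¬p1 ∨ ¬p4) — ¬p4 is true.
  19. (p1 ∨ ¬p4) — p1 is true.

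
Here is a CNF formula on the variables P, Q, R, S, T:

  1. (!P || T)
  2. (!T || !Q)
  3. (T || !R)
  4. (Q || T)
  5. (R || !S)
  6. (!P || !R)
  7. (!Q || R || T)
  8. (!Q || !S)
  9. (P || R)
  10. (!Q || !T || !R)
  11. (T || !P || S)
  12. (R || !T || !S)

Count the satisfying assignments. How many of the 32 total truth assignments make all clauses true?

3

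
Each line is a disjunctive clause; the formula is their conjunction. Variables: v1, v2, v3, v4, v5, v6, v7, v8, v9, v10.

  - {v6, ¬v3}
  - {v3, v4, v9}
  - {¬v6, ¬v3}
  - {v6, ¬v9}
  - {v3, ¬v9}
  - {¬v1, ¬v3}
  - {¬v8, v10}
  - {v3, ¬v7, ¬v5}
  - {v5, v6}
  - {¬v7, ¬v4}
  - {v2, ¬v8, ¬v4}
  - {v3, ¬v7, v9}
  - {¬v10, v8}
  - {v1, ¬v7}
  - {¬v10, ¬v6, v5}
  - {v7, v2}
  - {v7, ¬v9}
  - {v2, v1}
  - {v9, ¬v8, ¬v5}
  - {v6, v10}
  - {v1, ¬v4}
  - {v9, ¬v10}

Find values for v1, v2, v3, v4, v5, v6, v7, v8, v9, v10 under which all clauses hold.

v1 = T  v2 = T  v3 = F  v4 = T  v5 = T  v6 = T  v7 = F  v8 = F  v9 = F  v10 = F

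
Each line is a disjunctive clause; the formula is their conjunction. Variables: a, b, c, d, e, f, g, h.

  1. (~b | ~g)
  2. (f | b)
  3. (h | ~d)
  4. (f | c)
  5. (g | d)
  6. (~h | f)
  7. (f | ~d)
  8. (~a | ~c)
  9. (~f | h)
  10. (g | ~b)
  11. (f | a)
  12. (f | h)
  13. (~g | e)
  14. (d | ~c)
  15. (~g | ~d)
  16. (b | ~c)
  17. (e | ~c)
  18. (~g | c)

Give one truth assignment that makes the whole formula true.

a=T, b=F, c=F, d=T, e=F, f=T, g=F, h=T

Try a = True.
  then c is forced to False.
  then f is forced to True.
  then h is forced to True.
  then g is forced to False.
  then d is forced to True.
  then b is forced to False.
e is now unconstrained; take e = False.
Every clause has at least one true literal under this assignment.
Check each clause:
  1. (~g | ~b) — ~g is true.
  2. (b | f) — f is true.
  3. (~d | h) — h is true.
  4. (c | f) — f is true.
  5. (g | d) — d is true.
  6. (f | ~h) — f is true.
  7. (~d | f) — f is true.
  8. (~a | ~c) — ~c is true.
  9. (~f | h) — h is true.
  10. (g | ~b) — ~b is true.
  11. (f | a) — a is true.
  12. (f | h) — h is true.
  13. (~g | e) — ~g is true.
  14. (d | ~c) — d is true.
  15. (~d | ~g) — ~g is true.
  16. (~c | b) — ~c is true.
  17. (e | ~c) — ~c is true.
  18. (c | ~g) — ~g is true.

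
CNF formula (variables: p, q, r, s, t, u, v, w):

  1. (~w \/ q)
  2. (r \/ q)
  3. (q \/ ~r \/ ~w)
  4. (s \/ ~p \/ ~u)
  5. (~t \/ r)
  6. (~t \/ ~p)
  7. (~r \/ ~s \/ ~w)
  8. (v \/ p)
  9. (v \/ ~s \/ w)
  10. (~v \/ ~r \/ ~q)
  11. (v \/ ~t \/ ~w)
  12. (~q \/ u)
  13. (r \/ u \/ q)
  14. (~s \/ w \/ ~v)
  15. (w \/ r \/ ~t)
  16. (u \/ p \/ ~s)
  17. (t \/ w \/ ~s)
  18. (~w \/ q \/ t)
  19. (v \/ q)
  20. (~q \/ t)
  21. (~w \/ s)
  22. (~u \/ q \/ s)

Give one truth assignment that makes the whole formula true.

Try p = True.
  then t is forced to False.
  then q is forced to False.
  then w is forced to False.
  then r is forced to True.
  then s is forced to False.
  then u is forced to False.
  then v is forced to True.
Check each clause:
  1. (q \/ ~w) — ~w is true.
  2. (r \/ q) — r is true.
  3. (~r \/ ~w \/ q) — ~w is true.
  4. (~u \/ s \/ ~p) — ~u is true.
  5. (r \/ ~t) — r is true.
  6. (~p \/ ~t) — ~t is true.
  7. (~r \/ ~w \/ ~s) — ~w is true.
  8. (p \/ v) — p is true.
  9. (w \/ ~s \/ v) — ~s is true.
  10. (~v \/ ~q \/ ~r) — ~q is true.
  11. (v \/ ~t \/ ~w) — ~w is true.
  12. (~q \/ u) — ~q is true.
  13. (r \/ u \/ q) — r is true.
  14. (w \/ ~s \/ ~v) — ~s is true.
  15. (w \/ ~t \/ r) — r is true.
  16. (u \/ p \/ ~s) — p is true.
  17. (w \/ ~s \/ t) — ~s is true.
  18. (t \/ ~w \/ q) — ~w is true.
  19. (q \/ v) — v is true.
  20. (~q \/ t) — ~q is true.
  21. (s \/ ~w) — ~w is true.
  22. (q \/ s \/ ~u) — ~u is true.

p=True, q=False, r=True, s=False, t=False, u=False, v=True, w=False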